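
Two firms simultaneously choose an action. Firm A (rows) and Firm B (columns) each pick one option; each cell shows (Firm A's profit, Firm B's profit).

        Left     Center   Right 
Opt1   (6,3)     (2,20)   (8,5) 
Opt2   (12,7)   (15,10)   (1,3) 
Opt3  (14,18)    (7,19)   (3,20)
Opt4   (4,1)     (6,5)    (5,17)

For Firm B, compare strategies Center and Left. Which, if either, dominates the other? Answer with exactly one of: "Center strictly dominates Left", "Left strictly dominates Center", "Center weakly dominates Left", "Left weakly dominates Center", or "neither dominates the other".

Center strictly dominates Left

Center's payoffs vs Left's, by Firm A's action — Opt1: 20>3, Opt2: 10>7, Opt3: 19>18, Opt4: 5>1.
Center gives a strictly higher payoff against each choice by Firm A, so Center strictly dominates Left.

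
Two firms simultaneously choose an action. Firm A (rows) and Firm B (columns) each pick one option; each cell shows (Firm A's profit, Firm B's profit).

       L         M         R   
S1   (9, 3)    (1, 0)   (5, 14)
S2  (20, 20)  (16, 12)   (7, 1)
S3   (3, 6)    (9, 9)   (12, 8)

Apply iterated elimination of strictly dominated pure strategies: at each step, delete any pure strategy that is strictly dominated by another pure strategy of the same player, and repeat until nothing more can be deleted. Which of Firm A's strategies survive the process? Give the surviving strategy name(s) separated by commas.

Firm A's strategy S1 is strictly dominated by S2 (L: 20>9, M: 16>1, R: 7>5) and is removed.
For Firm B, M strictly dominates R on the remaining rows (S2: 12>1, S3: 9>8); eliminate R.
Row S3 is eliminated: S2 beats it against every remaining column (L: 20>3, M: 16>9).
Column M is eliminated: L beats it against every remaining row (S2: 20>12).
Among the remaining strategies, none is strictly dominated by another pure strategy of the same player, so the elimination stops.
Surviving strategies — Firm A: {S2}; Firm B: {L}.

S2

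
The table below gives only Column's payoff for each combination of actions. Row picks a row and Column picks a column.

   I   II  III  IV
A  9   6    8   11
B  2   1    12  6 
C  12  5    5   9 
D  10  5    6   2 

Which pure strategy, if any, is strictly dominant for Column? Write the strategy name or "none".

I fails to dominate III at B (2<12).
II fails to dominate I at A (6<9).
III fails to dominate I at A (8<9).
IV fails to dominate I at C (9<12).
No single strategy dominates all the others.

none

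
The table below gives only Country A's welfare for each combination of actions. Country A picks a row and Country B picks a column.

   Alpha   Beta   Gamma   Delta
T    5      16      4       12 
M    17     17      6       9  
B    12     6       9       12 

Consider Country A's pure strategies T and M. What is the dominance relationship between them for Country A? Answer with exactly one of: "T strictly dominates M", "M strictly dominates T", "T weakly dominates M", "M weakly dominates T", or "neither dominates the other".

T's payoffs vs M's, by Country B's action — Alpha: 5<17, Beta: 16<17, Gamma: 4<6, Delta: 12>9.
T does better at Delta but worse at Alpha, Beta, Gamma; neither strategy dominates the other.

neither dominates the other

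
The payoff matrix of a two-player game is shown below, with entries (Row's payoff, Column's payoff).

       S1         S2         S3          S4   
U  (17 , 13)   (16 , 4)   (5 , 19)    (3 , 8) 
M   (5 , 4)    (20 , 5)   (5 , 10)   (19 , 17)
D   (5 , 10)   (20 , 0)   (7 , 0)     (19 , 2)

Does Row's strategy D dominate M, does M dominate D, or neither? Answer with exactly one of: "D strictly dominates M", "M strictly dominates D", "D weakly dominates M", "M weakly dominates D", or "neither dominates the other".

Compare D to M across every action of Column: S1: 5=5, S2: 20=20, S3: 7>5, S4: 19=19.
D is at least as good everywhere and strictly better somewhere (tied only at S1, S2, S4), so D weakly but not strictly dominates M.

D weakly dominates M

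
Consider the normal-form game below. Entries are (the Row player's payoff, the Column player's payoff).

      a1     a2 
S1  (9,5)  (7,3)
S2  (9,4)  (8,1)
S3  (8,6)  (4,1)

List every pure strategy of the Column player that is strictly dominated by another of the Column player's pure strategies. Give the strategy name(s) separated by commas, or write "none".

a1: no other strategy beats it everywhere (a2 at S1 (5>3)).
a2 is strictly dominated by a1 (S1: 5>3, S2: 4>1, S3: 6>1).

a2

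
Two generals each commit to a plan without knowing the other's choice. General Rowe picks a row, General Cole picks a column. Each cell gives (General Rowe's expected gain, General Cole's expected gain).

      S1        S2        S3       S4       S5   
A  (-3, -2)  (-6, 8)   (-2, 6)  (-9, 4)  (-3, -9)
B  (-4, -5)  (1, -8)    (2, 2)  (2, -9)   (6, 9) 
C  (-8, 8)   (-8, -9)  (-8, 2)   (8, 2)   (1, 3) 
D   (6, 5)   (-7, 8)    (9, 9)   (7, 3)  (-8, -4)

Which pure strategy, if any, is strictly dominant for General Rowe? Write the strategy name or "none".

A fails to dominate B at S2 (-6<1).
B fails to dominate A at S1 (-4<-3).
C fails to dominate A at S1 (-8<-3).
D fails to dominate A at S2 (-7<-6).
No single strategy dominates all the others.

none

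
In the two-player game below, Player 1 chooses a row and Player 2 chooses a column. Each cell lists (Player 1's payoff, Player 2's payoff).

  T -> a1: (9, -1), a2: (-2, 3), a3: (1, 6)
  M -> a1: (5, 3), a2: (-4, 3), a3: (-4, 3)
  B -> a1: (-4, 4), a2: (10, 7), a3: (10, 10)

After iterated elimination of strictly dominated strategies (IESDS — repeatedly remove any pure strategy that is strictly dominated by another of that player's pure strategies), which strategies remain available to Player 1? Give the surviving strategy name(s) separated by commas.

For Player 1, T strictly dominates M on the remaining columns (a1: 9>5, a2: -2>-4, a3: 1>-4); eliminate M.
Player 2's strategy a1 is strictly dominated by a2 (T: 3>-1, B: 7>4) and is removed.
For Player 1, B strictly dominates T on the remaining columns (a2: 10>-2, a3: 10>1); eliminate T.
Column a2 is eliminated: a3 beats it against every remaining row (B: 10>7).
Among the remaining strategies, none is strictly dominated by another pure strategy of the same player, so the elimination stops.
Surviving strategies — Player 1: {B}; Player 2: {a3}.

B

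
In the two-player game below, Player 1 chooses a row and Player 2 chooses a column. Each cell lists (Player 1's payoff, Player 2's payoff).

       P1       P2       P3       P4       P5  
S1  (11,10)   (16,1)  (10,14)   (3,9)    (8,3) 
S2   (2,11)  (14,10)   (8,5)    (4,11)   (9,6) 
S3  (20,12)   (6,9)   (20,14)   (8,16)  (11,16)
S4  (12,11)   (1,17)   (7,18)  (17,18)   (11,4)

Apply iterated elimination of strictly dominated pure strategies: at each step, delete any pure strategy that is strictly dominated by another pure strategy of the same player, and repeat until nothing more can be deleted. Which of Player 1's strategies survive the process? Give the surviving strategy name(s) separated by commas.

Player 2's strategy P2 is strictly dominated by P4 (S1: 9>1, S2: 11>10, S3: 16>9, S4: 18>17) and is removed.
Row S1 is eliminated: S3 beats it against every remaining column (P1: 20>11, P3: 20>10, P4: 8>3, P5: 11>8).
Player 1's strategy S2 is strictly dominated by S3 (P1: 20>2, P3: 20>8, P4: 8>4, P5: 11>9) and is removed.
For Player 2, P3 strictly dominates P1 on the remaining rows (S3: 14>12, S4: 18>11); eliminate P1.
Among the remaining strategies, none is strictly dominated by another pure strategy of the same player, so the elimination stops.
Surviving strategies — Player 1: {S3, S4}; Player 2: {P3, P4, P5}.

S3, S4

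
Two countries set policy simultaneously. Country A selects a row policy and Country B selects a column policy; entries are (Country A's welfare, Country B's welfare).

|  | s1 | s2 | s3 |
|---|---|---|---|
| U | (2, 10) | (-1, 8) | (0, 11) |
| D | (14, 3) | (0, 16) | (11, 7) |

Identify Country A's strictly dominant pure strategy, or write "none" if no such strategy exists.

D vs U: s1: 14>2, s2: 0>-1, s3: 11>0.
D strictly beats every other strategy against every opponent action, so it is strictly dominant.

D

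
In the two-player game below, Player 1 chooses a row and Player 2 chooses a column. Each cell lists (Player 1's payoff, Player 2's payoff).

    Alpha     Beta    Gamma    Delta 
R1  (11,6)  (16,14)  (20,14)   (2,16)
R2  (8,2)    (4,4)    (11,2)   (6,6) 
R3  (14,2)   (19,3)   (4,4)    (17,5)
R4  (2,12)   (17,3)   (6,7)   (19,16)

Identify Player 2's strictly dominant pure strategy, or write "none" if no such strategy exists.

Delta vs Alpha: R1: 16>6, R2: 6>2, R3: 5>2, R4: 16>12.
Delta vs Beta: R1: 16>14, R2: 6>4, R3: 5>3, R4: 16>3.
Delta vs Gamma: R1: 16>14, R2: 6>2, R3: 5>4, R4: 16>7.
Delta strictly beats every other strategy against every opponent action, so it is strictly dominant.

Delta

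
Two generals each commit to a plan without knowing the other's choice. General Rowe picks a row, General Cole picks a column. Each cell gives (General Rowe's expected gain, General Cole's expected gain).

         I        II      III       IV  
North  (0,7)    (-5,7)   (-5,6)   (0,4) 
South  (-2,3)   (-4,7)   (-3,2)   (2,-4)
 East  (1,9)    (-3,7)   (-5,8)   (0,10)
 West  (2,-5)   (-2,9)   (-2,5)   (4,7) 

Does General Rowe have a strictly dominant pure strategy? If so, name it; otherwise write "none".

West

West vs North: I: 2>0, II: -2>-5, III: -2>-5, IV: 4>0.
West vs South: I: 2>-2, II: -2>-4, III: -2>-3, IV: 4>2.
West vs East: I: 2>1, II: -2>-3, III: -2>-5, IV: 4>0.
West strictly beats every other strategy against every opponent action, so it is strictly dominant.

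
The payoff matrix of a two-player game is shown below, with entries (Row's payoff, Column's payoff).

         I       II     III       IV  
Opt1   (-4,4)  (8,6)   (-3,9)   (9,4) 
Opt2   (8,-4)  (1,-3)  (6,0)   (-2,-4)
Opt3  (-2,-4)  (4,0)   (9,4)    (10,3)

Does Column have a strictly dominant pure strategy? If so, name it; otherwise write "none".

III

III vs I: Opt1: 9>4, Opt2: 0>-4, Opt3: 4>-4.
III vs II: Opt1: 9>6, Opt2: 0>-3, Opt3: 4>0.
III vs IV: Opt1: 9>4, Opt2: 0>-4, Opt3: 4>3.
III strictly beats every other strategy against every opponent action, so it is strictly dominant.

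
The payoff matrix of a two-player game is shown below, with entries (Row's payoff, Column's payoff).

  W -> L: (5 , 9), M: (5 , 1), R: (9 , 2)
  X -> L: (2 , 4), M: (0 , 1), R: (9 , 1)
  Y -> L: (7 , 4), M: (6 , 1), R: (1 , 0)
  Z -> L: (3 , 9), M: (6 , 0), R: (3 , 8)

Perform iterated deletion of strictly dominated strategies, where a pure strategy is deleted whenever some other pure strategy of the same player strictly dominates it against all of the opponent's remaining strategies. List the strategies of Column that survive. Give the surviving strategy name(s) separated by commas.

Column's strategy M is strictly dominated by L (W: 9>1, X: 4>1, Y: 4>1, Z: 9>0) and is removed.
For Row, W strictly dominates Z on the remaining columns (L: 5>3, R: 9>3); eliminate Z.
For Column, L strictly dominates R on the remaining rows (W: 9>2, X: 4>1, Y: 4>0); eliminate R.
For Row, Y strictly dominates W on the remaining columns (L: 7>5); eliminate W.
For Row, Y strictly dominates X on the remaining columns (L: 7>2); eliminate X.
Among the remaining strategies, none is strictly dominated by another pure strategy of the same player, so the elimination stops.
Surviving strategies — Row: {Y}; Column: {L}.

L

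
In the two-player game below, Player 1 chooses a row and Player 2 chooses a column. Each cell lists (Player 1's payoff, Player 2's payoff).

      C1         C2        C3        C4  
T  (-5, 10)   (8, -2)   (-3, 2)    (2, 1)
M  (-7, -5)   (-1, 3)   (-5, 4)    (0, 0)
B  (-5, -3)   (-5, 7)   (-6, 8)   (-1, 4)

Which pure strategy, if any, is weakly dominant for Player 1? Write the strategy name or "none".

T

T vs M: C1: -5>-7, C2: 8>-1, C3: -3>-5, C4: 2>0.
T vs B: C1: -5=-5, C2: 8>-5, C3: -3>-6, C4: 2>-1.
T is at least as good as every other strategy against every opponent action, so it is weakly dominant.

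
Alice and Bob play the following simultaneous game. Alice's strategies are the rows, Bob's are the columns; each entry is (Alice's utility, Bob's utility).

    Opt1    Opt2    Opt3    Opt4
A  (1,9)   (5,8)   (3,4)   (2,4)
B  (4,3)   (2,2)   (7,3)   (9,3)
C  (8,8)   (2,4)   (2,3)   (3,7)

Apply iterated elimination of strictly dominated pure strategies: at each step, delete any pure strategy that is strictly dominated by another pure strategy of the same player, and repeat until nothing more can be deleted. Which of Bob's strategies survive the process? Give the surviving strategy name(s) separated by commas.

Opt1, Opt3, Opt4

Bob's strategy Opt2 is strictly dominated by Opt1 (A: 9>8, B: 3>2, C: 8>4) and is removed.
Row A is eliminated: B beats it against every remaining column (Opt1: 4>1, Opt3: 7>3, Opt4: 9>2).
Among the remaining strategies, none is strictly dominated by another pure strategy of the same player, so the elimination stops.
Surviving strategies — Alice: {B, C}; Bob: {Opt1, Opt3, Opt4}.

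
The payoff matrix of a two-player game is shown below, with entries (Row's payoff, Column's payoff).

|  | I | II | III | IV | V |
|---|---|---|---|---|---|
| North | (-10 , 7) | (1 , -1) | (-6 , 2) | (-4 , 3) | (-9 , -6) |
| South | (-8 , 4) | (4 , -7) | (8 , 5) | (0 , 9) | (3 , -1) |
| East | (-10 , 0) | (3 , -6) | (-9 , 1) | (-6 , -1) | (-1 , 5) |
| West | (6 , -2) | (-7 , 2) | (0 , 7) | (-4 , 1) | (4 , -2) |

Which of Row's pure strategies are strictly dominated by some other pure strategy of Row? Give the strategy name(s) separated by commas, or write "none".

North is strictly dominated by South (I: -8>-10, II: 4>1, III: 8>-6, IV: 0>-4, V: 3>-9).
Nothing dominates South: North at I (-8>-10); East at I (-8>-10); West at II (4>-7).
East: dominated, since South does at least as well everywhere (I: -8>-10, II: 4>3, III: 8>-9, IV: 0>-6, V: 3>-1).
Nothing dominates West: North at I (6>-10); South at I (6>-8); East at I (6>-10).

North, East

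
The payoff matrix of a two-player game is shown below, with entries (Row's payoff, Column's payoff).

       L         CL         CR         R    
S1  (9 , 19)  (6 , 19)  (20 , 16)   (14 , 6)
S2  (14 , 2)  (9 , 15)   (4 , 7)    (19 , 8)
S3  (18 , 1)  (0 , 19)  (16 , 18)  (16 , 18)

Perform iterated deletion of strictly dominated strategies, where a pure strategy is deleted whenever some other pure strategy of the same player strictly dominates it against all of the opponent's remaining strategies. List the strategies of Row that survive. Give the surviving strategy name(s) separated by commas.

For Column, CL strictly dominates CR on the remaining rows (S1: 19>16, S2: 15>7, S3: 19>18); eliminate CR.
Row S1 is eliminated: S2 beats it against every remaining column (L: 14>9, CL: 9>6, R: 19>14).
For Column, CL strictly dominates L on the remaining rows (S2: 15>2, S3: 19>1); eliminate L.
Row's strategy S3 is strictly dominated by S2 (CL: 9>0, R: 19>16) and is removed.
Column's strategy R is strictly dominated by CL (S2: 15>8) and is removed.
Among the remaining strategies, none is strictly dominated by another pure strategy of the same player, so the elimination stops.
Surviving strategies — Row: {S2}; Column: {CL}.

S2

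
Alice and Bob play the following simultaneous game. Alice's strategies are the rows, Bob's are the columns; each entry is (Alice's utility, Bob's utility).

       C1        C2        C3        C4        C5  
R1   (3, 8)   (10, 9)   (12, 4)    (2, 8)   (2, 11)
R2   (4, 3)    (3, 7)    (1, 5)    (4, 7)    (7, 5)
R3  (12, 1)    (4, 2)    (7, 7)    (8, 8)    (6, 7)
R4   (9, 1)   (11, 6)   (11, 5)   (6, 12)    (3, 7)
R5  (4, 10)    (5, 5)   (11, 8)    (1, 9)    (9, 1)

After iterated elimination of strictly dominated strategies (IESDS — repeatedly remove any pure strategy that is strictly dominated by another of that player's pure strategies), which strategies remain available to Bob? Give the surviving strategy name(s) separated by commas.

C4

Column C3 is eliminated: C4 beats it against every remaining row (R1: 8>4, R2: 7>5, R3: 8>7, R4: 12>5, R5: 9>8).
For Alice, R4 strictly dominates R1 on the remaining columns (C1: 9>3, C2: 11>10, C4: 6>2, C5: 3>2); eliminate R1.
Bob's strategy C5 is strictly dominated by C4 (R2: 7>5, R3: 8>7, R4: 12>7, R5: 9>1) and is removed.
Alice's strategy R2 is strictly dominated by R3 (C1: 12>4, C2: 4>3, C4: 8>4) and is removed.
Alice's strategy R5 is strictly dominated by R4 (C1: 9>4, C2: 11>5, C4: 6>1) and is removed.
Bob's strategy C1 is strictly dominated by C2 (R3: 2>1, R4: 6>1) and is removed.
For Bob, C4 strictly dominates C2 on the remaining rows (R3: 8>2, R4: 12>6); eliminate C2.
For Alice, R3 strictly dominates R4 on the remaining columns (C4: 8>6); eliminate R4.
Among the remaining strategies, none is strictly dominated by another pure strategy of the same player, so the elimination stops.
Surviving strategies — Alice: {R3}; Bob: {C4}.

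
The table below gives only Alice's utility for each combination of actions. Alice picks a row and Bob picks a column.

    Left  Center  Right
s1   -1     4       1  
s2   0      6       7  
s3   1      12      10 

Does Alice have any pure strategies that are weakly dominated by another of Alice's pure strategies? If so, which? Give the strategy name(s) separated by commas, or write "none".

s1, s2

s1: dominated, since s2 does at least as well everywhere (Left: 0>-1, Center: 6>4, Right: 7>1).
s3 weakly dominates s2 — Left: 1>0, Center: 12>6, Right: 10>7.
s3: no other strategy beats it everywhere (s1 at Left (1>-1); s2 at Left (1>0)).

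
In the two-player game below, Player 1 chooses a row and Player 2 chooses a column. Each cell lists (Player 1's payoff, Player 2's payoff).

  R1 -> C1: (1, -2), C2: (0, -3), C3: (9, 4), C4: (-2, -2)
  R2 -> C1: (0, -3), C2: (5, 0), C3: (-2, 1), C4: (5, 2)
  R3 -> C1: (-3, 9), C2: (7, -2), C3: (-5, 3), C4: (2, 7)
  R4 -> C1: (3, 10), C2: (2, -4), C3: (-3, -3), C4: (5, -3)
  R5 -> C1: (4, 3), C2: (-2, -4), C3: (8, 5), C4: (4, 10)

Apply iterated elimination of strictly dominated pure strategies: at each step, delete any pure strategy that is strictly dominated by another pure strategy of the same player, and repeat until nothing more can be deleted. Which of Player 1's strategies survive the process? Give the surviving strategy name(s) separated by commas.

Column C2 is eliminated: C3 beats it against every remaining row (R1: 4>-3, R2: 1>0, R3: 3>-2, R4: -3>-4, R5: 5>-4).
For Player 1, R2 strictly dominates R3 on the remaining columns (C1: 0>-3, C3: -2>-5, C4: 5>2); eliminate R3.
Among the remaining strategies, none is strictly dominated by another pure strategy of the same player, so the elimination stops.
Surviving strategies — Player 1: {R1, R2, R4, R5}; Player 2: {C1, C3, C4}.

R1, R2, R4, R5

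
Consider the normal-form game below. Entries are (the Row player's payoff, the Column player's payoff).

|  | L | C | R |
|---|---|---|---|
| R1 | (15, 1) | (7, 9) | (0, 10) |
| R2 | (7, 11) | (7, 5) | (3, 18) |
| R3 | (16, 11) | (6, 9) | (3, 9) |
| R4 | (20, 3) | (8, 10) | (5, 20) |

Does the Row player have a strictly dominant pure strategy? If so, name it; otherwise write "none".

R4

R4 vs R1: L: 20>15, C: 8>7, R: 5>0.
R4 vs R2: L: 20>7, C: 8>7, R: 5>3.
R4 vs R3: L: 20>16, C: 8>6, R: 5>3.
R4 strictly beats every other strategy against every opponent action, so it is strictly dominant.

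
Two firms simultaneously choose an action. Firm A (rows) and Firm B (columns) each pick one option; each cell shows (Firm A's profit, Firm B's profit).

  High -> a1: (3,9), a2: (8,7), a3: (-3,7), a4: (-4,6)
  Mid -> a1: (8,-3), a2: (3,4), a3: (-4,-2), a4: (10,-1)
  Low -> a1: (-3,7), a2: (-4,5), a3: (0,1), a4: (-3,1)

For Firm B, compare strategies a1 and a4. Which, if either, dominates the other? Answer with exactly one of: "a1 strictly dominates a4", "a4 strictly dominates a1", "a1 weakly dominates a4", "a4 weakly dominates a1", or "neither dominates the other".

neither dominates the other

a1's payoffs vs a4's, by Firm A's action — High: 9>6, Mid: -3<-1, Low: 7>1.
a1 does better at High, Low but worse at Mid; neither strategy dominates the other.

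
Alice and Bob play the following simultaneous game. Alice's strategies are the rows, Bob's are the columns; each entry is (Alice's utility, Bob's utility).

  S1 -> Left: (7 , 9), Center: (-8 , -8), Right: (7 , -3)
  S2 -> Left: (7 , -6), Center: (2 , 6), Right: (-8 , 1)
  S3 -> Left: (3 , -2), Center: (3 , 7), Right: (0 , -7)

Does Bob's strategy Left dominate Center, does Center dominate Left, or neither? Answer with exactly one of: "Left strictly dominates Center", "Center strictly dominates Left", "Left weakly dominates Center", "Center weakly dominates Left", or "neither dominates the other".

Left's payoffs vs Center's, by Alice's action — S1: 9>-8, S2: -6<6, S3: -2<7.
Left does better at S1 but worse at S2, S3; neither strategy dominates the other.

neither dominates the other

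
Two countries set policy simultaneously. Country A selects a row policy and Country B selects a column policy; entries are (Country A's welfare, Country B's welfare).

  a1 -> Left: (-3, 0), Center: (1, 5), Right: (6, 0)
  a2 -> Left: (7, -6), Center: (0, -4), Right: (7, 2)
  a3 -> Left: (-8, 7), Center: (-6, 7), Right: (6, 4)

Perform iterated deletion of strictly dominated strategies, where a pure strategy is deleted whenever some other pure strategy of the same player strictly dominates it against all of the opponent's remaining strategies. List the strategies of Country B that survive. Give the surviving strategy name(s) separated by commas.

Center, Right

For Country A, a2 strictly dominates a3 on the remaining columns (Left: 7>-8, Center: 0>-6, Right: 7>6); eliminate a3.
Column Left is eliminated: Center beats it against every remaining row (a1: 5>0, a2: -4>-6).
Among the remaining strategies, none is strictly dominated by another pure strategy of the same player, so the elimination stops.
Surviving strategies — Country A: {a1, a2}; Country B: {Center, Right}.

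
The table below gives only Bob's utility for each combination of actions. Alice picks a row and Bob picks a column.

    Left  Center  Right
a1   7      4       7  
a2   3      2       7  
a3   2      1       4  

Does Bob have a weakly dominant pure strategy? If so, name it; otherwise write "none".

Right vs Left: a1: 7=7, a2: 7>3, a3: 4>2.
Right vs Center: a1: 7>4, a2: 7>2, a3: 4>1.
Right is at least as good as every other strategy against every opponent action, so it is weakly dominant.

Right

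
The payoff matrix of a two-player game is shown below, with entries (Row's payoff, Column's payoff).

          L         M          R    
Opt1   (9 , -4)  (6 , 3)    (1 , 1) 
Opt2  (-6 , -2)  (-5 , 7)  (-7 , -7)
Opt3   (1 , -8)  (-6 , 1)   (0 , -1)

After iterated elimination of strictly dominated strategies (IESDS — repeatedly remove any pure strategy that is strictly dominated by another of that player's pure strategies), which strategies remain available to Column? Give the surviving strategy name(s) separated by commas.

For Row, Opt1 strictly dominates Opt2 on the remaining columns (L: 9>-6, M: 6>-5, R: 1>-7); eliminate Opt2.
For Row, Opt1 strictly dominates Opt3 on the remaining columns (L: 9>1, M: 6>-6, R: 1>0); eliminate Opt3.
Column L is eliminated: M beats it against every remaining row (Opt1: 3>-4).
Column R is eliminated: M beats it against every remaining row (Opt1: 3>1).
Among the remaining strategies, none is strictly dominated by another pure strategy of the same player, so the elimination stops.
Surviving strategies — Row: {Opt1}; Column: {M}.

M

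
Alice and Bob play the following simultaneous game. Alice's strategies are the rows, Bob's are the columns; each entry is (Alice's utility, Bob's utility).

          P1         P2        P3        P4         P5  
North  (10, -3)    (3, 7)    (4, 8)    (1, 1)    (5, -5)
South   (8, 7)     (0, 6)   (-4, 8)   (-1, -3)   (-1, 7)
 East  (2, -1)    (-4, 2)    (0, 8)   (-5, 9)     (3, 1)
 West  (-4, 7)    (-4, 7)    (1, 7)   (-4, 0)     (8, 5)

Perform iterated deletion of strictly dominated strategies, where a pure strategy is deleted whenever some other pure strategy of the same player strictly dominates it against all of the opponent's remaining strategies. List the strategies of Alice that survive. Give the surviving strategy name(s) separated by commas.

For Alice, North strictly dominates South on the remaining columns (P1: 10>8, P2: 3>0, P3: 4>-4, P4: 1>-1, P5: 5>-1); eliminate South.
For Alice, North strictly dominates East on the remaining columns (P1: 10>2, P2: 3>-4, P3: 4>0, P4: 1>-5, P5: 5>3); eliminate East.
For Bob, P2 strictly dominates P4 on the remaining rows (North: 7>1, West: 7>0); eliminate P4.
Column P5 is eliminated: P1 beats it against every remaining row (North: -3>-5, West: 7>5).
For Alice, North strictly dominates West on the remaining columns (P1: 10>-4, P2: 3>-4, P3: 4>1); eliminate West.
Bob's strategy P1 is strictly dominated by P2 (North: 7>-3) and is removed.
Bob's strategy P2 is strictly dominated by P3 (North: 8>7) and is removed.
Among the remaining strategies, none is strictly dominated by another pure strategy of the same player, so the elimination stops.
Surviving strategies — Alice: {North}; Bob: {P3}.

North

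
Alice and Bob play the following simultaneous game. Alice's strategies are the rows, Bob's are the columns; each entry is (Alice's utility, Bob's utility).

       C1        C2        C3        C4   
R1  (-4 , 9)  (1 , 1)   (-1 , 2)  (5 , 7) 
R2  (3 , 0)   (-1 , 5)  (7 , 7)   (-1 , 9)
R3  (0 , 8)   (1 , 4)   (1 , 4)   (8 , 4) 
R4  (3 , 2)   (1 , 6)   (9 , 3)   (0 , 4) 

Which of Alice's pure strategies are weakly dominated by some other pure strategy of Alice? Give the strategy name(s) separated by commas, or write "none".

R1 is weakly dominated by R3 (C1: 0>-4, C2: 1=1, C3: 1>-1, C4: 8>5).
R4 weakly dominates R2 — C1: 3=3, C2: 1>-1, C3: 9>7, C4: 0>-1.
R3: no other strategy beats it everywhere (R1 at C1 (0>-4); R2 at C2 (1>-1); R4 at C4 (8>0)).
R4 is not dominated — it holds its own against R1 at C1 (3>-4); R2 at C2 (1>-1); R3 at C1 (3>0).

R1, R2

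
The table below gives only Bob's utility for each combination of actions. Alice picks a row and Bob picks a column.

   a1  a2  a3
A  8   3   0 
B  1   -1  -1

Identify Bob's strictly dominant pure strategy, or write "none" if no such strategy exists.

a1

a1 vs a2: A: 8>3, B: 1>-1.
a1 vs a3: A: 8>0, B: 1>-1.
a1 strictly beats every other strategy against every opponent action, so it is strictly dominant.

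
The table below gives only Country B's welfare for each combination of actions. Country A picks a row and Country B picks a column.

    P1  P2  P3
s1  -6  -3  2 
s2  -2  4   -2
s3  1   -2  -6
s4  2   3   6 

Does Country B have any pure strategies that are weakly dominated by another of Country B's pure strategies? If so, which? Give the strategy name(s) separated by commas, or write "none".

P1 is not dominated — it holds its own against P2 at s3 (1>-2); P3 at s3 (1>-6).
P2: no other strategy beats it everywhere (P1 at s1 (-3>-6); P3 at s2 (4>-2)).
Nothing dominates P3: P1 at s1 (2>-6); P2 at s1 (2>-3).

none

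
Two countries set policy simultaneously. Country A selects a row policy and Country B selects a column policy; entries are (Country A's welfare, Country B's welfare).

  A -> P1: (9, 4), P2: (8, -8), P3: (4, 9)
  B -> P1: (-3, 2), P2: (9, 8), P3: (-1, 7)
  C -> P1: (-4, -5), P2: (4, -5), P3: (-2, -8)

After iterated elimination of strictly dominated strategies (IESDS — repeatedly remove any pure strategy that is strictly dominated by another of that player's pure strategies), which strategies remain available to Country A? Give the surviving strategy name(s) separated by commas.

A, B

Row C is eliminated: A beats it against every remaining column (P1: 9>-4, P2: 8>4, P3: 4>-2).
Column P1 is eliminated: P3 beats it against every remaining row (A: 9>4, B: 7>2).
Among the remaining strategies, none is strictly dominated by another pure strategy of the same player, so the elimination stops.
Surviving strategies — Country A: {A, B}; Country B: {P2, P3}.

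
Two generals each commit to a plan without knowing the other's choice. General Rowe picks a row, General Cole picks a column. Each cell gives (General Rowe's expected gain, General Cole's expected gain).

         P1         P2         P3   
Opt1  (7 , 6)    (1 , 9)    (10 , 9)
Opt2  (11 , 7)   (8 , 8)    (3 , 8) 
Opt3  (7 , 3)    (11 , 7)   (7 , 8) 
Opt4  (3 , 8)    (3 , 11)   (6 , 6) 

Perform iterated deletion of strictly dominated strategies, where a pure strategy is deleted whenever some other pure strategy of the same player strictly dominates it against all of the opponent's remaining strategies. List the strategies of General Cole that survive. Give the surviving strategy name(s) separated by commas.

P2, P3

Row Opt4 is eliminated: Opt3 beats it against every remaining column (P1: 7>3, P2: 11>3, P3: 7>6).
For General Cole, P2 strictly dominates P1 on the remaining rows (Opt1: 9>6, Opt2: 8>7, Opt3: 7>3); eliminate P1.
General Rowe's strategy Opt2 is strictly dominated by Opt3 (P2: 11>8, P3: 7>3) and is removed.
Among the remaining strategies, none is strictly dominated by another pure strategy of the same player, so the elimination stops.
Surviving strategies — General Rowe: {Opt1, Opt3}; General Cole: {P2, P3}.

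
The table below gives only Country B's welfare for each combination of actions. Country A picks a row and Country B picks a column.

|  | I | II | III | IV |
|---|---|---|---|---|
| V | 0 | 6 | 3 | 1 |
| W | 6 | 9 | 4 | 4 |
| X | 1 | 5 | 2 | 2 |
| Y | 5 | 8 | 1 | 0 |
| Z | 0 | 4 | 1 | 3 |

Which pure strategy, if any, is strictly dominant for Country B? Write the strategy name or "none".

II vs I: V: 6>0, W: 9>6, X: 5>1, Y: 8>5, Z: 4>0.
II vs III: V: 6>3, W: 9>4, X: 5>2, Y: 8>1, Z: 4>1.
II vs IV: V: 6>1, W: 9>4, X: 5>2, Y: 8>0, Z: 4>3.
II strictly beats every other strategy against every opponent action, so it is strictly dominant.

II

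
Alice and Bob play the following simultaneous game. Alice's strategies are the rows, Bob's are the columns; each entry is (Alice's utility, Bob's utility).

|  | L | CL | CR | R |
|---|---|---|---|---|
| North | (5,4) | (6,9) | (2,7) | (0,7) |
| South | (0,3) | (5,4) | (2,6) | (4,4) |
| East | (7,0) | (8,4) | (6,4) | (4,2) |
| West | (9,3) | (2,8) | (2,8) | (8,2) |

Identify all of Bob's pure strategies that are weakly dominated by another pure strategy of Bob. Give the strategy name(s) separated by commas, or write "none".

L, R

L: dominated, since CL does at least as well everywhere (North: 9>4, South: 4>3, East: 4>0, West: 8>3).
CL is not dominated — it holds its own against L at North (9>4); CR at North (9>7); R at North (9>7).
Nothing dominates CR: L at North (7>4); CL at South (6>4); R at South (6>4).
R: dominated, since CL does at least as well everywhere (North: 9>7, South: 4=4, East: 4>2, West: 8>2).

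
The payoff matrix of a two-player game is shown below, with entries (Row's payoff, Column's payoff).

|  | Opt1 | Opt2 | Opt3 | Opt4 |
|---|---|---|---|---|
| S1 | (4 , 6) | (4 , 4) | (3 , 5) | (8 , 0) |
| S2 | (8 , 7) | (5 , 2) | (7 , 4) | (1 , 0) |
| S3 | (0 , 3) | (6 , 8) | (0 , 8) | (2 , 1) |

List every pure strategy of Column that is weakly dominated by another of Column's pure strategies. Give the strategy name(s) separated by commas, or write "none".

Opt2, Opt4

Nothing dominates Opt1: Opt2 at S1 (6>4); Opt3 at S1 (6>5); Opt4 at S1 (6>0).
Opt2: dominated, since Opt3 does at least as well everywhere (S1: 5>4, S2: 4>2, S3: 8=8).
Opt3 is not dominated — it holds its own against Opt1 at S3 (8>3); Opt2 at S1 (5>4); Opt4 at S1 (5>0).
Opt4: dominated, since Opt1 does at least as well everywhere (S1: 6>0, S2: 7>0, S3: 3>1).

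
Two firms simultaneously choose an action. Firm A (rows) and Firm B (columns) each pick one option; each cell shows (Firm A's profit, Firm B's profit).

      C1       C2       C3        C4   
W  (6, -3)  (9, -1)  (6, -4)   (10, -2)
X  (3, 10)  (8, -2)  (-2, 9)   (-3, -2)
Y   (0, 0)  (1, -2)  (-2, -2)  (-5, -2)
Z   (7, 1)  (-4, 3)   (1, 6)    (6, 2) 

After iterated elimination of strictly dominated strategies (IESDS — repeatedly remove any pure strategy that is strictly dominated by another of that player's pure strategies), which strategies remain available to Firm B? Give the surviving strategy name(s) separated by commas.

C2

Row X is eliminated: W beats it against every remaining column (C1: 6>3, C2: 9>8, C3: 6>-2, C4: 10>-3).
Firm A's strategy Y is strictly dominated by W (C1: 6>0, C2: 9>1, C3: 6>-2, C4: 10>-5) and is removed.
Column C1 is eliminated: C2 beats it against every remaining row (W: -1>-3, Z: 3>1).
For Firm A, W strictly dominates Z on the remaining columns (C2: 9>-4, C3: 6>1, C4: 10>6); eliminate Z.
For Firm B, C2 strictly dominates C3 on the remaining rows (W: -1>-4); eliminate C3.
Column C4 is eliminated: C2 beats it against every remaining row (W: -1>-2).
Among the remaining strategies, none is strictly dominated by another pure strategy of the same player, so the elimination stops.
Surviving strategies — Firm A: {W}; Firm B: {C2}.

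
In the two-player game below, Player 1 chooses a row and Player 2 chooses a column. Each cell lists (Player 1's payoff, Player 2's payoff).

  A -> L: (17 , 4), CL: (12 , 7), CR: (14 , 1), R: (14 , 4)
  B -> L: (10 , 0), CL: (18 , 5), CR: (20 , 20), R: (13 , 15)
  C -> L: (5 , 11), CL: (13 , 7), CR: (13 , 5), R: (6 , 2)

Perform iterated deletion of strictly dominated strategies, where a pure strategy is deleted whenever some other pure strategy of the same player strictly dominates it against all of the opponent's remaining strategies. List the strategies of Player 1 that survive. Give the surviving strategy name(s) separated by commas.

A, B

Row C is eliminated: B beats it against every remaining column (L: 10>5, CL: 18>13, CR: 20>13, R: 13>6).
Column L is eliminated: CL beats it against every remaining row (A: 7>4, B: 5>0).
Among the remaining strategies, none is strictly dominated by another pure strategy of the same player, so the elimination stops.
Surviving strategies — Player 1: {A, B}; Player 2: {CL, CR, R}.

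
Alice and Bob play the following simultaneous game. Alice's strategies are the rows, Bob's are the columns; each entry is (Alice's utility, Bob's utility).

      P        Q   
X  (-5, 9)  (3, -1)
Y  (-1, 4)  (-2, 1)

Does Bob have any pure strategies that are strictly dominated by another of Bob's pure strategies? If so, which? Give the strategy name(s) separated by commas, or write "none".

P is not dominated — it holds its own against Q at X (9>-1).
Q is strictly dominated by P (X: 9>-1, Y: 4>1).

Q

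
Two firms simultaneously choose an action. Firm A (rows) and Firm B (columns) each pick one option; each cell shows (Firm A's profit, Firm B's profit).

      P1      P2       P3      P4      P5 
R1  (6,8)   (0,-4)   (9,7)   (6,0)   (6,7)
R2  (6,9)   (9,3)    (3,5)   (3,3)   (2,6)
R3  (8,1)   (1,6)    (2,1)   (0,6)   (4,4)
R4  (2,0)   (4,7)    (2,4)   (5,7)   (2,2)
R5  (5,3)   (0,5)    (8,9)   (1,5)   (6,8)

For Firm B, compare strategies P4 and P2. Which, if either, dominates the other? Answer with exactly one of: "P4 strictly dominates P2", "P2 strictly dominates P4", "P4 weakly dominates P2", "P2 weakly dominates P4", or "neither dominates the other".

P4 weakly dominates P2

P4's payoffs vs P2's, by Firm A's action — R1: 0>-4, R2: 3=3, R3: 6=6, R4: 7=7, R5: 5=5.
P4 is at least as good everywhere and strictly better somewhere (tied only at R2, R3, R4, R5), so P4 weakly but not strictly dominates P2.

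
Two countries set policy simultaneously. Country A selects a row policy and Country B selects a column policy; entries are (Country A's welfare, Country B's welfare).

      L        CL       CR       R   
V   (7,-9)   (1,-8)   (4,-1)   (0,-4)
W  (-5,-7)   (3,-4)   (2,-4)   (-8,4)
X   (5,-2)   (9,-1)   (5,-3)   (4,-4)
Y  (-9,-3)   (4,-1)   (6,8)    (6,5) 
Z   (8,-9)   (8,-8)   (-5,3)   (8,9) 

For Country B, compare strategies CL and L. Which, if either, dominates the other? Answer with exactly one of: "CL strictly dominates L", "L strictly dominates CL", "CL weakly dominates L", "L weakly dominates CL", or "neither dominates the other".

CL's payoffs vs L's, by Country A's action — V: -8>-9, W: -4>-7, X: -1>-2, Y: -1>-3, Z: -8>-9.
CL gives a strictly higher payoff against each opponent action, so CL strictly dominates L.

CL strictly dominates L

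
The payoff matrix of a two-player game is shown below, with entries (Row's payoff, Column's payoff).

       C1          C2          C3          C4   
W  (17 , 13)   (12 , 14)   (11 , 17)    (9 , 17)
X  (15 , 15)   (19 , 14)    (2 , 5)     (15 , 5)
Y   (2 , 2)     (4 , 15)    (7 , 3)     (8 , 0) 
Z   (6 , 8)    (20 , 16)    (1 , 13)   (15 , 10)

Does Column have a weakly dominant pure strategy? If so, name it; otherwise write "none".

none

C1 fails to dominate C2 at W (13<14).
C2 fails to dominate C1 at X (14<15).
C3 fails to dominate C1 at X (5<15).
C4 fails to dominate C1 at X (5<15).
No single strategy dominates all the others.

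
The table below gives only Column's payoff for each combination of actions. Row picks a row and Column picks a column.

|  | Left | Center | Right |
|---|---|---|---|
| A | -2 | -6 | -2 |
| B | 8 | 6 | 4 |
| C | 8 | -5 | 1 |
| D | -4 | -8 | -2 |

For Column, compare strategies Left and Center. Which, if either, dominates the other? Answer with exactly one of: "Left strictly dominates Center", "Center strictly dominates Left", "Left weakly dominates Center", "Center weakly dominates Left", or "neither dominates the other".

Left strictly dominates Center

Compare Left to Center across each opponent action: A: -2>-6, B: 8>6, C: 8>-5, D: -4>-8.
Every comparison favours Left, so Left strictly dominates Center.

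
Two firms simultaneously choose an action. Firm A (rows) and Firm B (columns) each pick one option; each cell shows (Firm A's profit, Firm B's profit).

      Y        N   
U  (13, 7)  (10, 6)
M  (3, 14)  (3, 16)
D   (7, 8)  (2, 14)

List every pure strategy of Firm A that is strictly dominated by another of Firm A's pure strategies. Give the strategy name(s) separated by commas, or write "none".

Nothing dominates U: M at Y (13>3); D at Y (13>7).
M is strictly dominated by U (Y: 13>3, N: 10>3).
D is strictly dominated by U (Y: 13>7, N: 10>2).

M, D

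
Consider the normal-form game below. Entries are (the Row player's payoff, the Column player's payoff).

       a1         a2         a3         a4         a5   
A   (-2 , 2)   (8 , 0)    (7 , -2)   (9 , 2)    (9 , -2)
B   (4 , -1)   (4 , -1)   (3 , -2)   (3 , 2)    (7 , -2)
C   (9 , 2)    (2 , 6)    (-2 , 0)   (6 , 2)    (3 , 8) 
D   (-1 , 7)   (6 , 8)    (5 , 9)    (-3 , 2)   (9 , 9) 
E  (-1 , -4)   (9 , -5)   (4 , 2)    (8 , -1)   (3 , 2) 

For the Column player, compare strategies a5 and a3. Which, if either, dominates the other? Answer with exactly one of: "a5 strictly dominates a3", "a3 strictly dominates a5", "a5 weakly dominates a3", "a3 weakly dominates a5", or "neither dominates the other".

a5's payoffs vs a3's, by the Row player's action — A: -2=-2, B: -2=-2, C: 8>0, D: 9=9, E: 2=2.
a5 is at least as good everywhere and strictly better somewhere (tied only at A, B, D, E), so a5 weakly but not strictly dominates a3.

a5 weakly dominates a3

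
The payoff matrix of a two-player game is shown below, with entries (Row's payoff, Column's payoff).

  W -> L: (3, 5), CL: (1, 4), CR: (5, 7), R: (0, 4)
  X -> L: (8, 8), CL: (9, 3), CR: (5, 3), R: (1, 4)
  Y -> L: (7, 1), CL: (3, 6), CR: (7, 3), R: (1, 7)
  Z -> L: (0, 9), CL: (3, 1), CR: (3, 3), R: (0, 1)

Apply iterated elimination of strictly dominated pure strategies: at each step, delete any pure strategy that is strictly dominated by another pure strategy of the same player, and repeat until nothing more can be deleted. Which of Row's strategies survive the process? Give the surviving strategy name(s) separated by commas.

For Row, Y strictly dominates W on the remaining columns (L: 7>3, CL: 3>1, CR: 7>5, R: 1>0); eliminate W.
Row Z is eliminated: X beats it against every remaining column (L: 8>0, CL: 9>3, CR: 5>3, R: 1>0).
Column's strategy CL is strictly dominated by R (X: 4>3, Y: 7>6) and is removed.
Column CR is eliminated: R beats it against every remaining row (X: 4>3, Y: 7>3).
Among the remaining strategies, none is strictly dominated by another pure strategy of the same player, so the elimination stops.
Surviving strategies — Row: {X, Y}; Column: {L, R}.

X, Y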